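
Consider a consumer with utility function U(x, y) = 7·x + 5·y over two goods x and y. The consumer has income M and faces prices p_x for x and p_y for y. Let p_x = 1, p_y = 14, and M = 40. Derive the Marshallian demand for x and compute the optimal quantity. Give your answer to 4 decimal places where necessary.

x* = 40

x gives more utility per dollar, so spend all income on x: x* = M/p_x, y* = 0.
Numerically: x* = 40, y* = 0.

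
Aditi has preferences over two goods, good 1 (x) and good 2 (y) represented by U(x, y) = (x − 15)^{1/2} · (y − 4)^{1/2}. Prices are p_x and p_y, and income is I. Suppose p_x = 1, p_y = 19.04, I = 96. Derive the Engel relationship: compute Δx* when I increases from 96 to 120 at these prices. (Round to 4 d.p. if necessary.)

Let x' = x−15, y' = y−4. MRS = y'/x' = p_x/p_y.
After buying the subsistence bundle (15, 4), a share 0.5 of the remaining income goes to x: x* = 15 + 0.5·(I − 15p_x − 4p_y)/p_x.
Discretionary income = 96 − 15·1 − 4·19.04 = 4.84; x* = 15 + 0.5·4.84/1 = 17.42.
At I' = 120: x* = 29.42. Change: 29.42 − 17.42 = 12.

Δx* = 12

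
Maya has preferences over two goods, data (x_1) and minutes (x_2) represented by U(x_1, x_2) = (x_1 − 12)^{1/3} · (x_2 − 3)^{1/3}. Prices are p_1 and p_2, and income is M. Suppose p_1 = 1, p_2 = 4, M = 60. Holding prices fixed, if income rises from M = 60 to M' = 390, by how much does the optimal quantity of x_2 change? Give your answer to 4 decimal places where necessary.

Let x_1' = x_1−12, x_2' = x_2−3. MRS = x_2'/x_1' = p_1/p_2.
After buying the subsistence bundle (12, 3), a share 0.5 of the remaining income goes to x_1: x_1* = 12 + 0.5·(M − 12p_1 − 3p_2)/p_1.
Discretionary income = 60 − 12·1 − 3·4 = 36; x_2* = 3 + 0.5·36/4 = 7.5.
At M' = 390: x_2* = 48.75. Change: 48.75 − 7.5 = 41.25.

Δx_2* = 41.25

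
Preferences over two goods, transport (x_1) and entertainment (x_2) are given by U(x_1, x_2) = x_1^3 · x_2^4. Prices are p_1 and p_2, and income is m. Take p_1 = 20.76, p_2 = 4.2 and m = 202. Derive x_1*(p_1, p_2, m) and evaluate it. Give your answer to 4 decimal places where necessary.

MU_x_1/MU_x_2 = (3·x_2)/(4·x_1); tangency sets this equal to p_1/p_2.
Rearranging, p_2·x_2 = (4/3)·p_1·x_1. Substituting into the budget gives p_1·x_1·(1 + (4/3)) = m.
Demand: x_1*(p_1,p_2,m) = 3/7·m/p_1 and x_2* = 4/7·m/p_2.
At p_1=20.76, p_2=4.2, m=202: x_1* = 3/7·202/20.76 = 4.1701.

x_1* = 4.1701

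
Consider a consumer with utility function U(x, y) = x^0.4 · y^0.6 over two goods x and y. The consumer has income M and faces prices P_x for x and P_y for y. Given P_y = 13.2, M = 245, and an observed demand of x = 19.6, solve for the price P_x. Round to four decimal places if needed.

P_x = 5

Tangency: MRS = (2/3)·y/x = P_x/P_y.
So 0.4·P_y·y = 0.6·P_x·x; combined with the budget, a share 0.4 of income goes to x.
Demand: x*(P_x,P_y,M) = 0.4·M/P_x and y* = 0.6·M/P_y.
Set x* = 19.6 in the demand function and solve for P_x: P_x = 5.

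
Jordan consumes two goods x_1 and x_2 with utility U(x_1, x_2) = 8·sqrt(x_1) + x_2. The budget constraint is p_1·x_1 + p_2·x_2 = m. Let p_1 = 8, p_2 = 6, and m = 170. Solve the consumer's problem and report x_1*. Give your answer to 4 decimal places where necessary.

MU_x_1 = 4/√x_1, MU_x_2 = 1. Tangency: 4/√x_1 = p_1/p_2.
Thus x_1* = (4·p_2/p_1)² — independent of m — with the rest of income spent on x_2.
Plugging in: x_1* = (4·6/8)² = 9.

x_1* = 9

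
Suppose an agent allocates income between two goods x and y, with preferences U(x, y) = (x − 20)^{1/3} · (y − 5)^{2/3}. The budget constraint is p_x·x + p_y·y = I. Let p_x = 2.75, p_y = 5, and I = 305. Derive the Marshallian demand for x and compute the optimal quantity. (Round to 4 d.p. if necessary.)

x* = 47.2727

This is Cobb-Douglas in (x−20, y−5): tangency gives 1/3·p_y·(y−5) = 2/3·p_x·(x−20).
After buying the subsistence bundle (20, 5), a share 1/3 of the remaining income goes to x: x* = 20 + 1/3·(I − 20p_x − 5p_y)/p_x.
Discretionary income = 305 − 20·2.75 − 5·5 = 225; x* = 20 + 1/3·225/2.75 = 47.2727.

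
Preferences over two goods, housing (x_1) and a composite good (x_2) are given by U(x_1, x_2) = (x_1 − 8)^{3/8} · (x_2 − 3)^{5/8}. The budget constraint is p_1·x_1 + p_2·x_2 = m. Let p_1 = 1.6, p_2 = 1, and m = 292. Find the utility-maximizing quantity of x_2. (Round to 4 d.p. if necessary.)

x_2* = 175.625

Substituting into the budget: x_1* = 8 + 0.375·(m − 8·p_1 − 3·p_2)/p_1, and x_2* = 3 + 0.625·(…)/p_2.
Discretionary income = 292 − 8·1.6 − 3·1 = 276.2; x_2* = 3 + 0.625·276.2/1 = 175.625.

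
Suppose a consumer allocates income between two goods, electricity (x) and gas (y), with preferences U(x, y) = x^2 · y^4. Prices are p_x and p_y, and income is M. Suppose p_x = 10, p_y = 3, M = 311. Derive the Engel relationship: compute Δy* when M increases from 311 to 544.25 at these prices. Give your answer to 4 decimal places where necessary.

Tangency: MRS = (1/2)·y/x = p_x/p_y.
So 2·p_y·y = 4·p_x·x; combined with the budget, a share 1/3 of income goes to x.
Demand: x*(p_x,p_y,M) = 1/3·M/p_x and y* = 2/3·M/p_y.
At p_x=10, p_y=3, M=311: y* = 2/3·311/3 = 69.1111.
At M' = 544.25: y* = 120.9444. Change: 120.9444 − 69.1111 = 51.8333.

Δy* = 51.8333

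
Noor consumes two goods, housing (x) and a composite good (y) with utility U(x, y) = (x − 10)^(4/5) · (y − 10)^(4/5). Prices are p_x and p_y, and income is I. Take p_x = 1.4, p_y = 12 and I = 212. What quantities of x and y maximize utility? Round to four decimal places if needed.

x* = 37.8571, y* = 13.25

Discretionary income = 212 − 10·1.4 − 10·12 = 78; x* = 10 + 0.5·78/1.4 = 37.8571; y* = 10 + 0.5·78/12 = 13.25.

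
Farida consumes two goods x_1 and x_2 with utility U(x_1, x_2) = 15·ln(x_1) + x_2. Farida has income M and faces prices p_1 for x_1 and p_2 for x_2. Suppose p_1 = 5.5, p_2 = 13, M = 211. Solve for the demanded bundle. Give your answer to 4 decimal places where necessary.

So x_1*(p_1,p_2) = 15·p_2/p_1, independent of income; and x_2* = (M − 15·p_2)/p_2.
At the given prices: x_1* = 15·13/5.5 = 35.4545, and x_2* = 1.2308.

x_1* = 35.4545, x_2* = 1.2308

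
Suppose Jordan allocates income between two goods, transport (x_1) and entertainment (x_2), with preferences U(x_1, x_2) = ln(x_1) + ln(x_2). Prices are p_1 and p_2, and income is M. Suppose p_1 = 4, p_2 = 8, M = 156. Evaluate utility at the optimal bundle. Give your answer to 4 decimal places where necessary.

V = 5.2477

The MRS is x_2/x_1. Set MRS = p_1/p_2.
Rearranging, p_2·x_2 = p_1·x_1. Substituting into the budget gives p_1·x_1·(1 + 1) = M.
Demand: x_1*(p_1,p_2,M) = 0.5·M/p_1 and x_2* = 0.5·M/p_2.
At p_1=4, p_2=8, M=156: x_1* = 0.5·156/4 = 19.5, x_2* = 9.75.
Utility at the optimum: U(19.5, 9.75) = 5.2477.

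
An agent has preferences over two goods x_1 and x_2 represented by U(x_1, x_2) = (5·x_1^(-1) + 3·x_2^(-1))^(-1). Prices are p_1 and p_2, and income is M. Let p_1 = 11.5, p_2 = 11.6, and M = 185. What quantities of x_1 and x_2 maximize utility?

x_1* = 9.048, x_2* = 6.9783

MRS = MU_x_1/MU_x_2 = (5/3)·(x_2/x_1)^(2). Set equal to p_1/p_2.
Hence x_2/x_1 = ((3/5)·p_1/p_2)^(1/(2)), i.e. raised to the 0.5 power.
Substitute x_2 = (x_2/x_1)·x_1 into the budget: x_1* = M/(p_1 + p_2·(x_2/x_1)).
Numerically x_2/x_1 = 0.771251, so x_1* = 185/(11.5 + 11.6·0.771251) = 9.048 and x_2* = 0.771251·9.048 = 6.9783.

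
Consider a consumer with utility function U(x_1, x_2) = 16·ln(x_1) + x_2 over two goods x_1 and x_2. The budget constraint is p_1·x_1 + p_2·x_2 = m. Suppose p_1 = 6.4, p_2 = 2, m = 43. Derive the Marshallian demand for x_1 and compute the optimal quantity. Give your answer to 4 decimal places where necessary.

MU_x_1 = 16/x_1, MU_x_2 = 1. Tangency: 16/x_1 = p_1/p_2.
So x_1*(p_1,p_2) = 16·p_2/p_1, independent of income; and x_2* = (m − 16·p_2)/p_2.
At the given prices: x_1* = 16·2/6.4 = 5.

x_1* = 5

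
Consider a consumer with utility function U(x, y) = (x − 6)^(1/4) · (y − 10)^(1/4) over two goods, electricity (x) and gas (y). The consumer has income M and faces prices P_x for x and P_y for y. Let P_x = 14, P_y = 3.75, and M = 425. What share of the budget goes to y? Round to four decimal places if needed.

share on y = 0.4453

Let x' = x−6, y' = y−10. MRS = y'/x' = P_x/P_y.
Substituting into the budget: x* = 6 + 0.5·(M − 6·P_x − 10·P_y)/P_x, and y* = 10 + 0.5·(…)/P_y.
Discretionary income = 425 − 6·14 − 10·3.75 = 303.5; x* = 6 + 0.5·303.5/14 = 16.8393; y* = 10 + 0.5·303.5/3.75 = 50.4667.
Expenditure on y: 3.75·50.4667 = 189.25; share = 0.4453.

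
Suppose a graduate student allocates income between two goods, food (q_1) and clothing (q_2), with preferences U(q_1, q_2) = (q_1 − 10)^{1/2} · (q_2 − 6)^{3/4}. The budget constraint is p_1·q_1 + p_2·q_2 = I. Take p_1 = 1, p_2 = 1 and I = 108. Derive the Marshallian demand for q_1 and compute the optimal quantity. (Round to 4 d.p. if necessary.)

q_1* = 46.8

Let q_1' = q_1−10, q_2' = q_2−6. MRS = (2/3)·q_2'/q_1' = p_1/p_2.
After buying the subsistence bundle (10, 6), a share 0.4 of the remaining income goes to q_1: q_1* = 10 + 0.4·(I − 10p_1 − 6p_2)/p_1.
Discretionary income = 108 − 10·1 − 6·1 = 92; q_1* = 10 + 0.4·92/1 = 46.8.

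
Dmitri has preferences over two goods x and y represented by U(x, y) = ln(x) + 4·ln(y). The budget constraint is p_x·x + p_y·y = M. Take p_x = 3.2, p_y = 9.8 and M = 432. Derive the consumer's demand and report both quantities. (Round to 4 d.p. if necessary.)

x* = 27, y* = 35.2653

Tangency: MRS = (1/4)·y/x = p_x/p_y.
So p_y·y = 4·p_x·x; combined with the budget, a share 0.2 of income goes to x.
Demand: x*(p_x,p_y,M) = 0.2·M/p_x and y* = 0.8·M/p_y.
At p_x=3.2, p_y=9.8, M=432: x* = 0.2·432/3.2 = 27, y* = 35.2653.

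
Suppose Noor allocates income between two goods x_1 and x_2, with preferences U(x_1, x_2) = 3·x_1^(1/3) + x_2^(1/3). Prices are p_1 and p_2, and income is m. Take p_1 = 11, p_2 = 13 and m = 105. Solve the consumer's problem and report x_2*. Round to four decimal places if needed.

x_2* = 1.2148

From the CES first-order condition, 3·(x_2/x_1)^(2/3) = p_1/p_2.
Solve for the ratio: x_2/x_1 = [(1/3)·p_1/p_2]^(1.5).
With the ratio pinned down, the budget gives x_1* = m/(p_1 + p_2·(x_2/x_1)) and x_2* = (x_2/x_1)·x_1*.
Numerically x_2/x_1 = 0.149793, so x_1* = 105/(11 + 13·0.149793) = 8.1098 and x_2* = 0.149793·8.1098 = 1.2148.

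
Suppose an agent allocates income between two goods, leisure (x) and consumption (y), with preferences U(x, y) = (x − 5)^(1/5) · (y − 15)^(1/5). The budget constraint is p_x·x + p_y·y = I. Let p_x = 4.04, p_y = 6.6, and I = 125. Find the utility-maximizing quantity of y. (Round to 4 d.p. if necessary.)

y* = 15.4394

This is Cobb-Douglas in (x−5, y−15): tangency gives 0.2·p_y·(y−15) = 0.2·p_x·(x−5).
Substituting into the budget: x* = 5 + 0.5·(I − 5·p_x − 15·p_y)/p_x, and y* = 15 + 0.5·(…)/p_y.
Discretionary income = 125 − 5·4.04 − 15·6.6 = 5.8; y* = 15 + 0.5·5.8/6.6 = 15.4394.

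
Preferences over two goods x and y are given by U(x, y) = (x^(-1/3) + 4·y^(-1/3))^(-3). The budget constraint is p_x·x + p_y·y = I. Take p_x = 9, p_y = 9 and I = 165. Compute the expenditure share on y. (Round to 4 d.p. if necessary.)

Numerically y/x = 2.828427, so x* = 165/(9 + 9·2.828427) = 4.7887 and y* = 2.828427·4.7887 = 13.5446.
Expenditure on y: 9·13.5446 = 121.9014; share = 0.7388.

share on y = 0.7388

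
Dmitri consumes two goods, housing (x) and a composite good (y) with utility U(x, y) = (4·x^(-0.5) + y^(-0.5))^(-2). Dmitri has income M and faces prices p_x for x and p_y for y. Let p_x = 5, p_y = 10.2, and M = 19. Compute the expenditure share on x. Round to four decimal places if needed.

share on x = 0.6652

With the ratio pinned down, the budget gives x* = M/(p_x + p_y·(y/x)) and y* = (y/x)·x*.
Numerically y/x = 0.246721, so x* = 19/(5 + 10.2·0.246721) = 2.5278 and y* = 0.246721·2.5278 = 0.6237.
Expenditure on x: 5·2.5278 = 12.6388; share = 0.6652.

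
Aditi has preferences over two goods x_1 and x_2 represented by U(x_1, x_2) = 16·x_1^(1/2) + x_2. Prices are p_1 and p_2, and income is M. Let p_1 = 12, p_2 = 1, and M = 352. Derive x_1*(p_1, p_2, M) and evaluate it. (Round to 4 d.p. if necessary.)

x_1* = 0.4444

Set MRS = p_1/p_2: 8·x_1^(−1/2) = p_1/p_2.
Solve: √x_1 = 8·p_2/p_1, so x_1*(p_1,p_2) = (8·p_2/p_1)², and x_2* = (M − p_1·x_1*)/p_2.
Plugging in: x_1* = (8·1/12)² = 0.4444.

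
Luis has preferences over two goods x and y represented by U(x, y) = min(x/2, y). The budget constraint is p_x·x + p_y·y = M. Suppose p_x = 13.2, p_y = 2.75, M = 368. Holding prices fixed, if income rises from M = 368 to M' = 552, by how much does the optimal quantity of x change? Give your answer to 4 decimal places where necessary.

Δx* = 12.6244

With perfect complements, no substitution: consume in ratio x:y = 2:1.
Budget: p_x·x + p_y·(1/2)·x = M, so (2·p_x + p_y)·x = 2·M.
Demand: x*(p_x,p_y,M) = 2·M/(2·p_x + p_y), y* = M/(2·p_x + p_y).
Here 2·13.2 + 2.75 = 29.15, giving x* = 25.2487.
At M' = 552: x* = 37.8731. Change: 37.8731 − 25.2487 = 12.6244.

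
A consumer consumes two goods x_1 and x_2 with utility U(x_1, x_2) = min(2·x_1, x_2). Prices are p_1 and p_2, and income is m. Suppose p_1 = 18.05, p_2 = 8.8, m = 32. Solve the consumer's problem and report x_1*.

x_1* = 0.8976

With perfect complements, no substitution: consume in ratio x_1:x_2 = 1:2.
Budget: p_1·x_1 + p_2·2·x_1 = m, so (p_1 + 2·p_2)·x_1 = m.
Demand: x_1*(p_1,p_2,m) = m/(p_1 + 2·p_2), x_2* = 2·m/(p_1 + 2·p_2).
Here 18.05 + 2·8.8 = 35.65, giving x_1* = 0.8976.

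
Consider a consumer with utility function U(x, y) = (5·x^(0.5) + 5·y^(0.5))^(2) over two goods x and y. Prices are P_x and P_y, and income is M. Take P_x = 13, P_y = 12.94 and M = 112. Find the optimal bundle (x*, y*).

MRS = MU_x/MU_y = (y/x)^(0.5). Set equal to P_x/P_y.
Solve for the ratio: y/x = [P_x/P_y]^(2).
With the ratio pinned down, the budget gives x* = M/(P_x + P_y·(y/x)) and y* = (y/x)·x*.
Numerically y/x = 1.009295, so x* = 112/(13 + 12.94·1.009295) = 4.2977 and y* = 1.009295·4.2977 = 4.3377.

x* = 4.2977, y* = 4.3377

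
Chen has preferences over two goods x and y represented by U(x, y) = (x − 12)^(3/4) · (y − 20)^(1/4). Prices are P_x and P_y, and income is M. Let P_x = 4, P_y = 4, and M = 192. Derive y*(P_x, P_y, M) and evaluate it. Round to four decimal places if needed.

y* = 24

After buying the subsistence bundle (12, 20), a share 0.75 of the remaining income goes to x: x* = 12 + 0.75·(M − 12P_x − 20P_y)/P_x.
Discretionary income = 192 − 12·4 − 20·4 = 64; y* = 20 + 0.25·64/4 = 24.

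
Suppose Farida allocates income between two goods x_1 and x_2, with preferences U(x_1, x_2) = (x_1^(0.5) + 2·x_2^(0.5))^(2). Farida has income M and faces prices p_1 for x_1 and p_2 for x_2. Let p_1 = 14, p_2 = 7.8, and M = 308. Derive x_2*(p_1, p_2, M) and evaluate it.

x_2* = 34.6596

MU_x_1 ∝ x_1^(-0.5), MU_x_2 ∝ 2·x_2^(-0.5), so MRS = (1/2)·(x_2/x_1)^(0.5) = p_1/p_2.
Hence x_2/x_1 = (2·p_1/p_2)^(1/(0.5)), i.e. raised to the 2 power.
With the ratio pinned down, the budget gives x_1* = M/(p_1 + p_2·(x_2/x_1)) and x_2* = (x_2/x_1)·x_1*.
Numerically x_2/x_1 = 12.886259, so x_1* = 308/(14 + 7.8·12.886259) = 2.6897 and x_2* = 12.886259·2.6897 = 34.6596.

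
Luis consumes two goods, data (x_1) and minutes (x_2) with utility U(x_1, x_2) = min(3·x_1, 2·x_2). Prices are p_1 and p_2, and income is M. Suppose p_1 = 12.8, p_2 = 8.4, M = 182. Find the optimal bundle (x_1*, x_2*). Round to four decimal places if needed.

x_1* = 7.1654, x_2* = 10.748

With perfect complements, no substitution: consume in ratio x_1:x_2 = 2:3.
Budget: p_1·x_1 + p_2·(3/2)·x_1 = M, so (2·p_1 + 3·p_2)·x_1 = 2·M.
Demand: x_1*(p_1,p_2,M) = 2·M/(2·p_1 + 3·p_2), x_2* = 3·M/(2·p_1 + 3·p_2).
Here 2·12.8 + 3·8.4 = 50.8, giving x_1* = 7.1654 and x_2* = 10.748.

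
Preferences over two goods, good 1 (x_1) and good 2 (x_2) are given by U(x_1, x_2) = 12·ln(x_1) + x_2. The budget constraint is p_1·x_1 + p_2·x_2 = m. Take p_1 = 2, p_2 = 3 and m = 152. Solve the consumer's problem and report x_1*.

Set MRS = p_1/p_2: (12/x_1)/1 = p_1/p_2.
So x_1*(p_1,p_2) = 12·p_2/p_1, independent of income; and x_2* = (m − 12·p_2)/p_2.
At the given prices: x_1* = 12·3/2 = 18.

x_1* = 18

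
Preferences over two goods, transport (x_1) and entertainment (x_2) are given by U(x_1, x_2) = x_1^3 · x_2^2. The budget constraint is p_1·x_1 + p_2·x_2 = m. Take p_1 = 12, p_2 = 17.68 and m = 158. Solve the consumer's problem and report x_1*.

MU_x_1/MU_x_2 = (3·x_2)/(2·x_1); tangency sets this equal to p_1/p_2.
So 3·p_2·x_2 = 2·p_1·x_1; combined with the budget, a share 0.6 of income goes to x_1.
Demand: x_1*(p_1,p_2,m) = 0.6·m/p_1 and x_2* = 0.4·m/p_2.
At p_1=12, p_2=17.68, m=158: x_1* = 0.6·158/12 = 7.9.

x_1* = 7.9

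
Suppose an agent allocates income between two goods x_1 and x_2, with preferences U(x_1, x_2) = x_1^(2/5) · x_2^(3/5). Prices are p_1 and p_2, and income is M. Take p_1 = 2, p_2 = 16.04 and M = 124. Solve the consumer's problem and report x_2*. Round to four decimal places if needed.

x_2* = 4.6384

Tangency: MRS = (2/3)·x_2/x_1 = p_1/p_2.
So 0.4·p_2·x_2 = 0.6·p_1·x_1; combined with the budget, a share 0.4 of income goes to x_1.
Demand: x_1*(p_1,p_2,M) = 0.4·M/p_1 and x_2* = 0.6·M/p_2.
At p_1=2, p_2=16.04, M=124: x_2* = 0.6·124/16.04 = 4.6384.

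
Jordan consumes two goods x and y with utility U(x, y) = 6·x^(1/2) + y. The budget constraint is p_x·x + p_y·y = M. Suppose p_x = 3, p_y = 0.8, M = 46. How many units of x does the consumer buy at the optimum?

x* = 0.64

Solve: √x = 3·p_y/p_x, so x*(p_x,p_y) = (3·p_y/p_x)², and y* = (M − p_x·x*)/p_y.
Plugging in: x* = (3·0.8/3)² = 0.64.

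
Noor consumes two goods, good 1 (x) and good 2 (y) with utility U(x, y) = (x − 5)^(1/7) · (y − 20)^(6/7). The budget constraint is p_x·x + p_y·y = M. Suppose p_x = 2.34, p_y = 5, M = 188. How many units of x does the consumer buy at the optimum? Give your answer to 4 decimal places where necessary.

This is Cobb-Douglas in (x−5, y−20): tangency gives 1/7·p_y·(y−20) = 6/7·p_x·(x−5).
After buying the subsistence bundle (5, 20), a share 1/7 of the remaining income goes to x: x* = 5 + 1/7·(M − 5p_x − 20p_y)/p_x.
Discretionary income = 188 − 5·2.34 − 20·5 = 76.3; x* = 5 + 1/7·76.3/2.34 = 9.6581.

x* = 9.6581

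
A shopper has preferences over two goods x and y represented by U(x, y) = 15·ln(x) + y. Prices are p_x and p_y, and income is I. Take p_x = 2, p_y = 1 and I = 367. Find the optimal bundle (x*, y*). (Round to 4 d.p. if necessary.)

x* = 7.5, y* = 352

MU_x = 15/x, MU_y = 1. Tangency: 15/x = p_x/p_y.
So x*(p_x,p_y) = 15·p_y/p_x, independent of income; and y* = (I − 15·p_y)/p_y.
At the given prices: x* = 15·1/2 = 7.5, and y* = 352.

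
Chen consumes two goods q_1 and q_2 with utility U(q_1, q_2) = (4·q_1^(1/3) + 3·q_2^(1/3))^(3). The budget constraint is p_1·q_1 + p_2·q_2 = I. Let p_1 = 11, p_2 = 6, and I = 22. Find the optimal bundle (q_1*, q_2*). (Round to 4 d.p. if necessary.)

MU_q_1 ∝ 4·q_1^(-2/3), MU_q_2 ∝ 3·q_2^(-2/3), so MRS = (4/3)·(q_2/q_1)^(2/3) = p_1/p_2.
Hence q_2/q_1 = ((3/4)·p_1/p_2)^(1/(2/3)), i.e. raised to the 1.5 power.
Substitute q_2 = (q_2/q_1)·q_1 into the budget: q_1* = I/(p_1 + p_2·(q_2/q_1)).
Numerically q_2/q_1 = 1.61233, so q_1* = 22/(11 + 6·1.61233) = 1.0641 and q_2* = 1.61233·1.0641 = 1.7157.

q_1* = 1.0641, q_2* = 1.7157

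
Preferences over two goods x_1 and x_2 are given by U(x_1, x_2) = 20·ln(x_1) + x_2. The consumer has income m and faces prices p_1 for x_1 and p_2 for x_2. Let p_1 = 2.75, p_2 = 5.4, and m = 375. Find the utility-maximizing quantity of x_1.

x_1* = 39.2727

Set MRS = p_1/p_2: (20/x_1)/1 = p_1/p_2.
So x_1*(p_1,p_2) = 20·p_2/p_1, independent of income; and x_2* = (m − 20·p_2)/p_2.
At the given prices: x_1* = 20·5.4/2.75 = 39.2727.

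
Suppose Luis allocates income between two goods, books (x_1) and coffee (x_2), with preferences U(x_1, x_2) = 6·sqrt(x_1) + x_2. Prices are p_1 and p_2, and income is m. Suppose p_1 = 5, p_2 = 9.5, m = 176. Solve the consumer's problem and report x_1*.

Set MRS = p_1/p_2: 3·x_1^(−1/2) = p_1/p_2.
Thus x_1* = (3·p_2/p_1)² — independent of m — with the rest of income spent on x_2.
Plugging in: x_1* = (3·9.5/5)² = 32.49.

x_1* = 32.49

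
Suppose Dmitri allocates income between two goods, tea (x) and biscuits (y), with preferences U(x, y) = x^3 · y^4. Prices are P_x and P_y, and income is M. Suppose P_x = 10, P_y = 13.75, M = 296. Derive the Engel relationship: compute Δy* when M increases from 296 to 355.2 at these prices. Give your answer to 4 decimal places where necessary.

Demand: x*(P_x,P_y,M) = 3/7·M/P_x and y* = 4/7·M/P_y.
At P_x=10, P_y=13.75, M=296: y* = 4/7·296/13.75 = 12.3013.
At M' = 355.2: y* = 14.7616. Change: 14.7616 − 12.3013 = 2.4603.

Δy* = 2.4603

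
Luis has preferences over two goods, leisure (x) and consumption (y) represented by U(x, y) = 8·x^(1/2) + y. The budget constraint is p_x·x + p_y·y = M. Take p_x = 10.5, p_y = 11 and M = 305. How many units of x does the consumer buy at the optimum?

MU_x = 4/√x, MU_y = 1. Tangency: 4/√x = p_x/p_y.
Thus x* = (4·p_y/p_x)² — independent of M — with the rest of income spent on y.
Plugging in: x* = (4·11/10.5)² = 17.5601.

x* = 17.5601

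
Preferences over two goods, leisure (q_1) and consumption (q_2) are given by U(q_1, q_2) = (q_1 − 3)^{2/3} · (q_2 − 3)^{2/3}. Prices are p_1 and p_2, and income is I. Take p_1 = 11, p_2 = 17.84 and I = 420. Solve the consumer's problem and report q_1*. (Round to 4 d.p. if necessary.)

This is Cobb-Douglas in (q_1−3, q_2−3): tangency gives 2/3·p_2·(q_2−3) = 2/3·p_1·(q_1−3).
After buying the subsistence bundle (3, 3), a share 0.5 of the remaining income goes to q_1: q_1* = 3 + 0.5·(I − 3p_1 − 3p_2)/p_1.
Discretionary income = 420 − 3·11 − 3·17.84 = 333.48; q_1* = 3 + 0.5·333.48/11 = 18.1582.

q_1* = 18.1582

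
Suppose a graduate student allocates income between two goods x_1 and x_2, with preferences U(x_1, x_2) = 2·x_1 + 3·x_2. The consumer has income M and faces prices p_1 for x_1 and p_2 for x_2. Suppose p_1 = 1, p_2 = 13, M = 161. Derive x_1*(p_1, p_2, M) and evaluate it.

Perfect substitutes: compare marginal utility per dollar. 2/p_1 vs 3/p_2 → 2 vs 0.2308.
x_1 gives more utility per dollar, so spend all income on x_1: x_1* = M/p_1, x_2* = 0.
Numerically: x_1* = 161, x_2* = 0.

x_1* = 161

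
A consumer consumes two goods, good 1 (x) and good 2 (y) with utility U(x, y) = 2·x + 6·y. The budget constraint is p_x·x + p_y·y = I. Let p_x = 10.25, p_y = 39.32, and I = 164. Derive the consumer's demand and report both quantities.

x* = 16, y* = 0

Perfect substitutes: compare marginal utility per dollar. 2/p_x vs 6/p_y → 0.1951 vs 0.1526.
x gives more utility per dollar, so spend all income on x: x* = I/p_x, y* = 0.
Numerically: x* = 16, y* = 0.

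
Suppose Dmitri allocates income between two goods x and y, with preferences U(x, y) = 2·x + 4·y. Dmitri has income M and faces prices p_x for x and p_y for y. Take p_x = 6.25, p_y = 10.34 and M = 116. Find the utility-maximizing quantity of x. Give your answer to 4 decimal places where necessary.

Perfect substitutes: compare marginal utility per dollar. 2/p_x vs 4/p_y → 0.32 vs 0.3868.
y gives more utility per dollar, so spend all income on y: y* = M/p_y, x* = 0.
Numerically: x* = 0, y* = 11.2186.

x* = 0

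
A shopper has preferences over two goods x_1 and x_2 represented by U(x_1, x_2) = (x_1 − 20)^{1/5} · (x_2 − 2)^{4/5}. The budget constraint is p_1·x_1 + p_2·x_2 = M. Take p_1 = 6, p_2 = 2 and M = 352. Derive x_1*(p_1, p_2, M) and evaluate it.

x_1* = 27.6

This is Cobb-Douglas in (x_1−20, x_2−2): tangency gives 0.2·p_2·(x_2−2) = 0.8·p_1·(x_1−20).
Substituting into the budget: x_1* = 20 + 0.2·(M − 20·p_1 − 2·p_2)/p_1, and x_2* = 2 + 0.8·(…)/p_2.
Discretionary income = 352 − 20·6 − 2·2 = 228; x_1* = 20 + 0.2·228/6 = 27.6.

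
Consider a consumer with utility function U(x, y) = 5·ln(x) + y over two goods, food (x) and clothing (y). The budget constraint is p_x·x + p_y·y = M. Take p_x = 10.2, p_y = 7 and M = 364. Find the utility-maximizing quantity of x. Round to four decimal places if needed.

x* = 3.4314

Set MRS = p_x/p_y: (5/x)/1 = p_x/p_y.
So x*(p_x,p_y) = 5·p_y/p_x, independent of income; and y* = (M − 5·p_y)/p_y.
At the given prices: x* = 5·7/10.2 = 3.4314.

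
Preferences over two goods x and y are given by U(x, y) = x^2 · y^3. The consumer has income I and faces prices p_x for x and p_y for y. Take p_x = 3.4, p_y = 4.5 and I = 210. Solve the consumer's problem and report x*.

The MRS is (2/3)·y/x. Set MRS = p_x/p_y.
Rearranging, p_y·y = (3/2)·p_x·x. Substituting into the budget gives p_x·x·(1 + (3/2)) = I.
Demand: x*(p_x,p_y,I) = 0.4·I/p_x and y* = 0.6·I/p_y.
At p_x=3.4, p_y=4.5, I=210: x* = 0.4·210/3.4 = 24.7059.

x* = 24.7059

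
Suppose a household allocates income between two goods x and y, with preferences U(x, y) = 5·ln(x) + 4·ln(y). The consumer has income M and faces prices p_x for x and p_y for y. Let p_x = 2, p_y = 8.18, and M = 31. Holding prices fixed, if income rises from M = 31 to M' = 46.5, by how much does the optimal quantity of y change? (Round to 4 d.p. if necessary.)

Tangency: MRS = (5/4)·y/x = p_x/p_y.
So 5·p_y·y = 4·p_x·x; combined with the budget, a share 5/9 of income goes to x.
Demand: x*(p_x,p_y,M) = 5/9·M/p_x and y* = 4/9·M/p_y.
At p_x=2, p_y=8.18, M=31: y* = 4/9·31/8.18 = 1.6843.
At M' = 46.5: y* = 2.5265. Change: 2.5265 − 1.6843 = 0.8422.

Δy* = 0.8422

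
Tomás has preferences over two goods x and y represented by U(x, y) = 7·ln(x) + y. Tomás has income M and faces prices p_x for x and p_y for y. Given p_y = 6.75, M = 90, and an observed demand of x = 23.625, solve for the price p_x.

p_x = 2

MU_x = 7/x, MU_y = 1. Tangency: 7/x = p_x/p_y.
So x*(p_x,p_y) = 7·p_y/p_x, independent of income; and y* = (M − 7·p_y)/p_y.
Set x* = 23.625 in the demand function and solve for p_x: p_x = 2.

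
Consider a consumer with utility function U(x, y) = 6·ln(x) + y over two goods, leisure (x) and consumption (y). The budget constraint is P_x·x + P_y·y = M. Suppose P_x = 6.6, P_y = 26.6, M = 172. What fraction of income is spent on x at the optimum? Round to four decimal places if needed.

share on x = 0.9279

MU_x = 6/x, MU_y = 1. Tangency: 6/x = P_x/P_y.
So x*(P_x,P_y) = 6·P_y/P_x, independent of income; and y* = (M − 6·P_y)/P_y.
At the given prices: x* = 6·26.6/6.6 = 24.1818, and y* = 0.4662.
Expenditure on x: 6.6·24.1818 = 159.6; share = 0.9279.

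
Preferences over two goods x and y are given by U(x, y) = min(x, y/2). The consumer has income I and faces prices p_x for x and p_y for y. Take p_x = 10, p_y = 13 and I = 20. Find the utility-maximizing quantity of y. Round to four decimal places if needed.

y* = 1.1111

Leontief preferences: the optimum is at the kink where x/1 = y/2, i.e. y = 2·x.
Budget: p_x·x + p_y·2·x = I, so (p_x + 2·p_y)·x = I.
Demand: x*(p_x,p_y,I) = I/(p_x + 2·p_y), y* = 2·I/(p_x + 2·p_y).
Here 10 + 2·13 = 36, giving y* = 1.1111.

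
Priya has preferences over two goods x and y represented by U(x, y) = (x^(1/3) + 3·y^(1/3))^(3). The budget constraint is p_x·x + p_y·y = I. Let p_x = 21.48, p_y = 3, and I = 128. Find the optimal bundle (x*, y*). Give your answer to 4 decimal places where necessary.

x* = 0.3998, y* = 39.8039

MRS = MU_x/MU_y = (1/3)·(y/x)^(2/3). Set equal to p_x/p_y.
Hence y/x = (3·p_x/p_y)^(1/(2/3)), i.e. raised to the 1.5 power.
With the ratio pinned down, the budget gives x* = I/(p_x + p_y·(y/x)) and y* = (y/x)·x*.
Numerically y/x = 99.552327, so x* = 128/(21.48 + 3·99.552327) = 0.3998 and y* = 99.552327·0.3998 = 39.8039.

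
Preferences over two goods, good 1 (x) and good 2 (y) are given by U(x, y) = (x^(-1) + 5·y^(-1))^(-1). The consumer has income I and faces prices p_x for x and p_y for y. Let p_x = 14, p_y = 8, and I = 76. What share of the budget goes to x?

share on x = 0.3717

MU_x ∝ x^(-2), MU_y ∝ 5·y^(-2), so MRS = (1/5)·(y/x)^(2) = p_x/p_y.
Hence y/x = (5·p_x/p_y)^(1/(2)), i.e. raised to the 0.5 power.
With the ratio pinned down, the budget gives x* = I/(p_x + p_y·(y/x)) and y* = (y/x)·x*.
Numerically y/x = 2.95804, so x* = 76/(14 + 8·2.95804) = 2.0178 and y* = 2.95804·2.0178 = 5.9688.
Expenditure on x: 14·2.0178 = 28.2495; share = 0.3717.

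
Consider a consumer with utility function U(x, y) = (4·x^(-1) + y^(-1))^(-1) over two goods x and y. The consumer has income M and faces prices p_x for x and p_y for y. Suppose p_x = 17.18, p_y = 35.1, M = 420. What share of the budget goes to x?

With the ratio pinned down, the budget gives x* = M/(p_x + p_y·(y/x)) and y* = (y/x)·x*.
Numerically y/x = 0.349807, so x* = 420/(17.18 + 35.1·0.349807) = 14.2575 and y* = 0.349807·14.2575 = 4.9874.
Expenditure on x: 17.18·14.2575 = 244.9436; share = 0.5832.

share on x = 0.5832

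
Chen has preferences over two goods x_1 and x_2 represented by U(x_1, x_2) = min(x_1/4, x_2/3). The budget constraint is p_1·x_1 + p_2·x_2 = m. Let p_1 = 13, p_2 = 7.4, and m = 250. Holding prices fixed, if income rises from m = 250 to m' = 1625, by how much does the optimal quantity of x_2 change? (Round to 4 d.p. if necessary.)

Leontief preferences: the optimum is at the kink where x_1/4 = x_2/3, i.e. x_2 = (3/4)·x_1.
Budget: p_1·x_1 + p_2·(3/4)·x_1 = m, so (4·p_1 + 3·p_2)·x_1 = 4·m.
Demand: x_1*(p_1,p_2,m) = 4·m/(4·p_1 + 3·p_2), x_2* = 3·m/(4·p_1 + 3·p_2).
Here 4·13 + 3·7.4 = 74.2, giving x_2* = 10.1078.
At m' = 1625: x_2* = 65.7008. Change: 65.7008 − 10.1078 = 55.593.

Δx_2* = 55.593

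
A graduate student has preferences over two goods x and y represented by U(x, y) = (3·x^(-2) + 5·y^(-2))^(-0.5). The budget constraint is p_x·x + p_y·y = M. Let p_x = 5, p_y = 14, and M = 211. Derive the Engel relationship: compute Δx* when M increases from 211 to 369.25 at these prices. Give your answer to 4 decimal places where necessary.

Δx* = 9.4327

MU_x ∝ 3·x^(-3), MU_y ∝ 5·y^(-3), so MRS = (3/5)·(y/x)^(3) = p_x/p_y.
Hence y/x = ((5/3)·p_x/p_y)^(1/(3)), i.e. raised to the 1/3 power.
With the ratio pinned down, the budget gives x* = M/(p_x + p_y·(y/x)) and y* = (y/x)·x*.
Numerically y/x = 0.841195, so x* = 211/(5 + 14·0.841195) = 12.5769.
At M' = 369.25: x* = 22.0096. Change: 22.0096 − 12.5769 = 9.4327.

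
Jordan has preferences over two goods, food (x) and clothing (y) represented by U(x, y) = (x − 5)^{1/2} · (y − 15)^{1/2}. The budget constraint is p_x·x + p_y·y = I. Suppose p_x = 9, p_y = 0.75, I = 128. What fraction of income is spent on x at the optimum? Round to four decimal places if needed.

share on x = 0.6318

This is Cobb-Douglas in (x−5, y−15): tangency gives 0.5·p_y·(y−15) = 0.5·p_x·(x−5).
Substituting into the budget: x* = 5 + 0.5·(I − 5·p_x − 15·p_y)/p_x, and y* = 15 + 0.5·(…)/p_y.
Discretionary income = 128 − 5·9 − 15·0.75 = 71.75; x* = 5 + 0.5·71.75/9 = 8.9861; y* = 15 + 0.5·71.75/0.75 = 62.8333.
Expenditure on x: 9·8.9861 = 80.875; share = 0.6318.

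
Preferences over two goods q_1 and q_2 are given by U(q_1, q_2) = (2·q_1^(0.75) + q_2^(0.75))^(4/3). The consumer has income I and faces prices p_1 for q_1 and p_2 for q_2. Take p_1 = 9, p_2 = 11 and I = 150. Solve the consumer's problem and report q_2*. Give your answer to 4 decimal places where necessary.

q_2* = 0.4513

With the ratio pinned down, the budget gives q_1* = I/(p_1 + p_2·(q_2/q_1)) and q_2* = (q_2/q_1)·q_1*.
Numerically q_2/q_1 = 0.028008, so q_1* = 150/(9 + 11·0.028008) = 16.115 and q_2* = 0.028008·16.115 = 0.4513.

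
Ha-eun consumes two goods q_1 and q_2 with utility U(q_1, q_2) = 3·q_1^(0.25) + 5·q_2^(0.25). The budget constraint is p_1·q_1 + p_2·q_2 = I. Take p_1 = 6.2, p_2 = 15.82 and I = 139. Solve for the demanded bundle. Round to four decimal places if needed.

q_1* = 9.1654, q_2* = 5.1943

MU_q_1 ∝ 3·q_1^(-0.75), MU_q_2 ∝ 5·q_2^(-0.75), so MRS = (3/5)·(q_2/q_1)^(0.75) = p_1/p_2.
Hence q_2/q_1 = ((5/3)·p_1/p_2)^(1/(0.75)), i.e. raised to the 4/3 power.
Substitute q_2 = (q_2/q_1)·q_1 into the budget: q_1* = I/(p_1 + p_2·(q_2/q_1)).
Numerically q_2/q_1 = 0.566733, so q_1* = 139/(6.2 + 15.82·0.566733) = 9.1654 and q_2* = 0.566733·9.1654 = 5.1943.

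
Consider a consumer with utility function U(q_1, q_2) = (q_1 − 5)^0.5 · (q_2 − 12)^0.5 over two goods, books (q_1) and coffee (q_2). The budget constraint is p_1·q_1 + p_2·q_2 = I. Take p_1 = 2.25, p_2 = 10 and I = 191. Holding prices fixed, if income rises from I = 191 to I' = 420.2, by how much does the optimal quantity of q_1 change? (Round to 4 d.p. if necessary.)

Δq_1* = 50.9333

This is Cobb-Douglas in (q_1−5, q_2−12): tangency gives 0.5·p_2·(q_2−12) = 0.5·p_1·(q_1−5).
After buying the subsistence bundle (5, 12), a share 0.5 of the remaining income goes to q_1: q_1* = 5 + 0.5·(I − 5p_1 − 12p_2)/p_1.
Discretionary income = 191 − 5·2.25 − 12·10 = 59.75; q_1* = 5 + 0.5·59.75/2.25 = 18.2778.
At I' = 420.2: q_1* = 69.2111. Change: 69.2111 − 18.2778 = 50.9333.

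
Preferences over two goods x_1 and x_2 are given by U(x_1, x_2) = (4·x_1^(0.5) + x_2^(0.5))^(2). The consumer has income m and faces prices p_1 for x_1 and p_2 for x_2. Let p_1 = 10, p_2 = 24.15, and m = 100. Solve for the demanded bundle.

Substitute x_2 = (x_2/x_1)·x_1 into the budget: x_1* = m/(p_1 + p_2·(x_2/x_1)).
Numerically x_2/x_1 = 0.010716, so x_1* = 100/(10 + 24.15·0.010716) = 9.7477 and x_2* = 0.010716·9.7477 = 0.1045.

x_1* = 9.7477, x_2* = 0.1045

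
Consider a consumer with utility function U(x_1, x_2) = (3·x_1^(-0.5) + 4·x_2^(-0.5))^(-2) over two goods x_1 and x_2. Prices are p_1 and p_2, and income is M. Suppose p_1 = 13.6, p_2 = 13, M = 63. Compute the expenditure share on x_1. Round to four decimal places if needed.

From the CES first-order condition, (3/4)·(x_2/x_1)^(1.5) = p_1/p_2.
Solve for the ratio: x_2/x_1 = [(4/3)·p_1/p_2]^(2/3).
Substitute x_2 = (x_2/x_1)·x_1 into the budget: x_1* = M/(p_1 + p_2·(x_2/x_1)).
Numerically x_2/x_1 = 1.248407, so x_1* = 63/(13.6 + 13·1.248407) = 2.112 and x_2* = 1.248407·2.112 = 2.6367.
Expenditure on x_1: 13.6·2.112 = 28.7234; share = 0.4559.

share on x_1 = 0.4559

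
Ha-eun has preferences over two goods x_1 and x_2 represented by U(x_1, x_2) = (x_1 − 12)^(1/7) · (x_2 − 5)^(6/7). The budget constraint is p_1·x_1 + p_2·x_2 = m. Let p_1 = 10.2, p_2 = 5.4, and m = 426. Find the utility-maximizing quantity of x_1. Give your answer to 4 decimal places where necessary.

This is Cobb-Douglas in (x_1−12, x_2−5): tangency gives 1/7·p_2·(x_2−5) = 6/7·p_1·(x_1−12).
Substituting into the budget: x_1* = 12 + 1/7·(m − 12·p_1 − 5·p_2)/p_1, and x_2* = 5 + 6/7·(…)/p_2.
Discretionary income = 426 − 12·10.2 − 5·5.4 = 276.6; x_1* = 12 + 1/7·276.6/10.2 = 15.8739.

x_1* = 15.8739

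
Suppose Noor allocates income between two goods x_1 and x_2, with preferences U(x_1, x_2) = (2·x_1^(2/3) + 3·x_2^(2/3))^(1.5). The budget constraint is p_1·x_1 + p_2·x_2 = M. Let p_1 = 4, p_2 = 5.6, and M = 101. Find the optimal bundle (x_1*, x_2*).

From the CES first-order condition, (2/3)·(x_2/x_1)^(1/3) = p_1/p_2.
Hence x_2/x_1 = ((3/2)·p_1/p_2)^(1/(1/3)), i.e. raised to the 3 power.
With the ratio pinned down, the budget gives x_1* = M/(p_1 + p_2·(x_2/x_1)) and x_2* = (x_2/x_1)·x_1*.
Numerically x_2/x_1 = 1.229956, so x_1* = 101/(4 + 5.6·1.229956) = 9.2765 and x_2* = 1.229956·9.2765 = 11.4097.

x_1* = 9.2765, x_2* = 11.4097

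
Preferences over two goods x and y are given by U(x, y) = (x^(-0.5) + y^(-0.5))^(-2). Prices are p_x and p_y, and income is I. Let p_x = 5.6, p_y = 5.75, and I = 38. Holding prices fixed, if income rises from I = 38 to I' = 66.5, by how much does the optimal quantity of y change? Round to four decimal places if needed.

MU_x ∝ x^(-1.5), MU_y ∝ y^(-1.5), so MRS = (y/x)^(1.5) = p_x/p_y.
Solve for the ratio: y/x = [p_x/p_y]^(2/3).
Substitute y = (y/x)·x into the budget: x* = I/(p_x + p_y·(y/x)).
Numerically y/x = 0.982532, so x* = 38/(5.6 + 5.75·0.982532) = 3.3779 and y* = 0.982532·3.3779 = 3.3189.
At I' = 66.5: y* = 5.8081. Change: 5.8081 − 3.3189 = 2.4892.

Δy* = 2.4892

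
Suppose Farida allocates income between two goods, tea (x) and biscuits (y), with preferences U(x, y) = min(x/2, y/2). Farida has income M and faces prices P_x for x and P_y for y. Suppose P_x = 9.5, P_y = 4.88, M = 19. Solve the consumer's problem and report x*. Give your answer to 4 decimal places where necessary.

Demand: x*(P_x,P_y,M) = 2·M/(2·P_x + 2·P_y), y* = 2·M/(2·P_x + 2·P_y).
Here 2·9.5 + 2·4.88 = 28.76, giving x* = 1.3213.

x* = 1.3213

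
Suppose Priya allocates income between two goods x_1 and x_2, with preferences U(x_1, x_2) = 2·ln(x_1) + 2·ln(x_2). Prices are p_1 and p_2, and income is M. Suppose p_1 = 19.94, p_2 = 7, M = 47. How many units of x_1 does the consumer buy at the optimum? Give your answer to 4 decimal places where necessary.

MU_x_1/MU_x_2 = (2·x_2)/(2·x_1); tangency sets this equal to p_1/p_2.
So 2·p_2·x_2 = 2·p_1·x_1; combined with the budget, a share 0.5 of income goes to x_1.
Demand: x_1*(p_1,p_2,M) = 0.5·M/p_1 and x_2* = 0.5·M/p_2.
At p_1=19.94, p_2=7, M=47: x_1* = 0.5·47/19.94 = 1.1785.

x_1* = 1.1785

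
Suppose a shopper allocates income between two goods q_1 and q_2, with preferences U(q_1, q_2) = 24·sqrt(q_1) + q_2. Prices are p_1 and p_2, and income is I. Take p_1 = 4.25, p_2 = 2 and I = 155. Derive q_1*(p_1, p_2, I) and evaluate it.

q_1* = 31.8893

Set MRS = p_1/p_2: 12·q_1^(−1/2) = p_1/p_2.
Thus q_1* = (12·p_2/p_1)² — independent of I — with the rest of income spent on q_2.
Plugging in: q_1* = (12·2/4.25)² = 31.8893.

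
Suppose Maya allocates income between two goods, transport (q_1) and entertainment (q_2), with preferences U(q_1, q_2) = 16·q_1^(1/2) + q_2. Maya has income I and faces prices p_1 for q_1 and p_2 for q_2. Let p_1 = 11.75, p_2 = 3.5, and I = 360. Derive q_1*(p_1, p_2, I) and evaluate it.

q_1* = 5.6786

Set MRS = p_1/p_2: 8·q_1^(−1/2) = p_1/p_2.
Solve: √q_1 = 8·p_2/p_1, so q_1*(p_1,p_2) = (8·p_2/p_1)², and q_2* = (I − p_1·q_1*)/p_2.
Plugging in: q_1* = (8·3.5/11.75)² = 5.6786.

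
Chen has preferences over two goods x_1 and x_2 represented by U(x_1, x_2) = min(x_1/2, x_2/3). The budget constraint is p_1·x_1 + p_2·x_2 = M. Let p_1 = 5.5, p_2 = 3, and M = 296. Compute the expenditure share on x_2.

With perfect complements, no substitution: consume in ratio x_1:x_2 = 2:3.
Budget: p_1·x_1 + p_2·(3/2)·x_1 = M, so (2·p_1 + 3·p_2)·x_1 = 2·M.
Demand: x_1*(p_1,p_2,M) = 2·M/(2·p_1 + 3·p_2), x_2* = 3·M/(2·p_1 + 3·p_2).
Here 2·5.5 + 3·3 = 20, giving x_1* = 29.6 and x_2* = 44.4.
Expenditure on x_2: 3·44.4 = 133.2; share = 0.45.

share on x_2 = 0.45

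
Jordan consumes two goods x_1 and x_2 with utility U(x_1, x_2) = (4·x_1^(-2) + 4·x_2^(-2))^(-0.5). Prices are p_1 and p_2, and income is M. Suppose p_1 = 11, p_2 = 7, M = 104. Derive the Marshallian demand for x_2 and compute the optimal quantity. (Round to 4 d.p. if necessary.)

MU_x_1 ∝ 4·x_1^(-3), MU_x_2 ∝ 4·x_2^(-3), so MRS = (x_2/x_1)^(3) = p_1/p_2.
Solve for the ratio: x_2/x_1 = [p_1/p_2]^(1/3).
With the ratio pinned down, the budget gives x_1* = M/(p_1 + p_2·(x_2/x_1)) and x_2* = (x_2/x_1)·x_1*.
Numerically x_2/x_1 = 1.162603, so x_1* = 104/(11 + 7·1.162603) = 5.4342 and x_2* = 1.162603·5.4342 = 6.3178.

x_2* = 6.3178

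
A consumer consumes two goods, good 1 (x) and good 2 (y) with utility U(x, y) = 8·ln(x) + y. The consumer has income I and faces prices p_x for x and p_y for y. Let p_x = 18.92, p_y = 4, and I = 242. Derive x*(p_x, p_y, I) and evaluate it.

Set MRS = p_x/p_y: (8/x)/1 = p_x/p_y.
So x*(p_x,p_y) = 8·p_y/p_x, independent of income; and y* = (I − 8·p_y)/p_y.
At the given prices: x* = 8·4/18.92 = 1.6913.

x* = 1.6913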